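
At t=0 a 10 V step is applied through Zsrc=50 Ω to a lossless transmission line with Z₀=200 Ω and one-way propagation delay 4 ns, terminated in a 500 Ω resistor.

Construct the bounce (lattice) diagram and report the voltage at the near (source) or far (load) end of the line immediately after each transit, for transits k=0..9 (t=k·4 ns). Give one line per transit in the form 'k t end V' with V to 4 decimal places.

0 0 source 8.0000
1 4 load 11.4286
2 8 source 9.3714
3 12 load 8.4898
4 16 source 9.0188
5 20 load 9.2455
6 24 source 9.1095
7 28 load 9.0512
8 32 source 9.0861
9 36 load 9.1011

Γ_L=0.428571, Γ_S=-0.600000; launch V₁=10·200/250=8.000000
k=0 src: V=8.0000
k=1 load: inc=8.000000, refl=8.000000·0.428571=3.4286; V=0.000000+8.000000+3.428571=11.4286
k=2 src: inc=3.428571, refl=3.428571·-0.600000=-2.0571; V=8.000000+3.428571+-2.057143=9.3714
k=3 load: inc=-2.057143, refl=-2.057143·0.428571=-0.8816; V=11.428571+-2.057143+-0.881633=8.4898
k=4 src: inc=-0.881633, refl=-0.881633·-0.600000=0.5290; V=9.371429+-0.881633+0.528980=9.0188
k=5 load: inc=0.528980, refl=0.528980·0.428571=0.2267; V=8.489796+0.528980+0.226706=9.2455
k=6 src: inc=0.226706, refl=0.226706·-0.600000=-0.1360; V=9.018776+0.226706+-0.136023=9.1095
k=7 load: inc=-0.136023, refl=-0.136023·0.428571=-0.0583; V=9.245481+-0.136023+-0.058296=9.0512
k=8 src: inc=-0.058296, refl=-0.058296·-0.600000=0.0350; V=9.109458+-0.058296+0.034977=9.0861
k=9 load: inc=0.034977, refl=0.034977·0.428571=0.0150; V=9.051162+0.034977+0.014990=9.1011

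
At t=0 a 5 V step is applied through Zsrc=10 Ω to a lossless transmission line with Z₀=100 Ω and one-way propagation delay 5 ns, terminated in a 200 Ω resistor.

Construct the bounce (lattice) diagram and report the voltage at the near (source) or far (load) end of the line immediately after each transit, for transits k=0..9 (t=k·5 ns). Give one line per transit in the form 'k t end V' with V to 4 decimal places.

Γ_L=0.333333, Γ_S=-0.818182; launch V₁=5·100/110=4.545455
k=0 src: V=4.5455
k=1 load: inc=4.545455, refl=4.545455·0.333333=1.5152; V=0.000000+4.545455+1.515152=6.0606
k=2 src: inc=1.515152, refl=1.515152·-0.818182=-1.2397; V=4.545455+1.515152+-1.239669=4.8209
k=3 load: inc=-1.239669, refl=-1.239669·0.333333=-0.4132; V=6.060606+-1.239669+-0.413223=4.4077
k=4 src: inc=-0.413223, refl=-0.413223·-0.818182=0.3381; V=4.820937+-0.413223+0.338092=4.7458
k=5 load: inc=0.338092, refl=0.338092·0.333333=0.1127; V=4.407713+0.338092+0.112697=4.8585
k=6 src: inc=0.112697, refl=0.112697·-0.818182=-0.0922; V=4.745805+0.112697+-0.092207=4.7663
k=7 load: inc=-0.092207, refl=-0.092207·0.333333=-0.0307; V=4.858502+-0.092207+-0.030736=4.7356
k=8 src: inc=-0.030736, refl=-0.030736·-0.818182=0.0251; V=4.766296+-0.030736+0.025147=4.7607
k=9 load: inc=0.025147, refl=0.025147·0.333333=0.0084; V=4.735560+0.025147+0.008382=4.7691

0 0 source 4.5455
1 5 load 6.0606
2 10 source 4.8209
3 15 load 4.4077
4 20 source 4.7458
5 25 load 4.8585
6 30 source 4.7663
7 35 load 4.7356
8 40 source 4.7607
9 45 load 4.7691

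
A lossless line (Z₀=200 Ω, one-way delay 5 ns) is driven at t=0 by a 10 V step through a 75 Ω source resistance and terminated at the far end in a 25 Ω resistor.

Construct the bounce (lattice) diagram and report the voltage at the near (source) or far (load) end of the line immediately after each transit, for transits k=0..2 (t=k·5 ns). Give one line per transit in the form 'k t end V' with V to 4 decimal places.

0 0 source 7.2727
1 5 load 1.6162
2 10 source 4.1873

Γ_L=-0.777778, Γ_S=-0.454545; launch V₁=10·200/275=7.272727
k=0 src: V=7.2727
k=1 load: inc=7.272727, refl=7.272727·-0.777778=-5.6566; V=0.000000+7.272727+-5.656566=1.6162
k=2 src: inc=-5.656566, refl=-5.656566·-0.454545=2.5712; V=7.272727+-5.656566+2.571166=4.1873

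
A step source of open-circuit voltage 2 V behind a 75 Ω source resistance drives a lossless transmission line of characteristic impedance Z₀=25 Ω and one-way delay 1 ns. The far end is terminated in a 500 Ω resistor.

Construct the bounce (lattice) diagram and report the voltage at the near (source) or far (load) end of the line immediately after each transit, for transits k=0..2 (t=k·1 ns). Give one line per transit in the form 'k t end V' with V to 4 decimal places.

Γ_L=0.904762, Γ_S=0.500000; launch V₁=2·25/100=0.500000
k=0 src: V=0.5000
k=1 load: inc=0.500000, refl=0.500000·0.904762=0.4524; V=0.000000+0.500000+0.452381=0.9524
k=2 src: inc=0.452381, refl=0.452381·0.500000=0.2262; V=0.500000+0.452381+0.226190=1.1786

0 0 source 0.5000
1 1 load 0.9524
2 2 source 1.1786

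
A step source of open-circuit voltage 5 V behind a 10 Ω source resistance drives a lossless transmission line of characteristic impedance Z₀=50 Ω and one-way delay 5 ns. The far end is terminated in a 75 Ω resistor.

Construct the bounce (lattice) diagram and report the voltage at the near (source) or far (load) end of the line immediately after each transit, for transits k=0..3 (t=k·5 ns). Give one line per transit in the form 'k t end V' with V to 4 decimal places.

0 0 source 4.1667
1 5 load 5.0000
2 10 source 4.4444
3 15 load 4.3333

Γ_L=0.200000, Γ_S=-0.666667; launch V₁=5·50/60=4.166667
k=0 src: V=4.1667
k=1 load: inc=4.166667, refl=4.166667·0.200000=0.8333; V=0.000000+4.166667+0.833333=5.0000
k=2 src: inc=0.833333, refl=0.833333·-0.666667=-0.5556; V=4.166667+0.833333+-0.555556=4.4444
k=3 load: inc=-0.555556, refl=-0.555556·0.200000=-0.1111; V=5.000000+-0.555556+-0.111111=4.3333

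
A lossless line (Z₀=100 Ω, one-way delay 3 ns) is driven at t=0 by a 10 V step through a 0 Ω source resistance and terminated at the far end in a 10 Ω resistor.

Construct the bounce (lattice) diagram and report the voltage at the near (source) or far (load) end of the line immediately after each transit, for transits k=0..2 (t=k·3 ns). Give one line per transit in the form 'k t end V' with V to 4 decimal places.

Γ_L=-0.818182, Γ_S=-1.000000; launch V₁=10·100/100=10.000000
k=0 src: V=10.0000
k=1 load: inc=10.000000, refl=10.000000·-0.818182=-8.1818; V=0.000000+10.000000+-8.181818=1.8182
k=2 src: inc=-8.181818, refl=-8.181818·-1.000000=8.1818; V=10.000000+-8.181818+8.181818=10.0000

0 0 source 10.0000
1 3 load 1.8182
2 6 source 10.0000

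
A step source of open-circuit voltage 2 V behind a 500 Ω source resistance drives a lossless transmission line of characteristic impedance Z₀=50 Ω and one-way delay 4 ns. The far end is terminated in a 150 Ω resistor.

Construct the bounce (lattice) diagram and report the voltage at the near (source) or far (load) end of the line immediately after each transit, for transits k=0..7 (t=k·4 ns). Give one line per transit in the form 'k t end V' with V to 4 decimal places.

Γ_L=0.500000, Γ_S=0.818182; launch V₁=2·50/550=0.181818
k=0 src: V=0.1818
k=1 load: inc=0.181818, refl=0.181818·0.500000=0.0909; V=0.000000+0.181818+0.090909=0.2727
k=2 src: inc=0.090909, refl=0.090909·0.818182=0.0744; V=0.181818+0.090909+0.074380=0.3471
k=3 load: inc=0.074380, refl=0.074380·0.500000=0.0372; V=0.272727+0.074380+0.037190=0.3843
k=4 src: inc=0.037190, refl=0.037190·0.818182=0.0304; V=0.347107+0.037190+0.030428=0.4147
k=5 load: inc=0.030428, refl=0.030428·0.500000=0.0152; V=0.384298+0.030428+0.015214=0.4299
k=6 src: inc=0.015214, refl=0.015214·0.818182=0.0124; V=0.414726+0.015214+0.012448=0.4424
k=7 load: inc=0.012448, refl=0.012448·0.500000=0.0062; V=0.429940+0.012448+0.006224=0.4486

0 0 source 0.1818
1 4 load 0.2727
2 8 source 0.3471
3 12 load 0.3843
4 16 source 0.4147
5 20 load 0.4299
6 24 source 0.4424
7 28 load 0.4486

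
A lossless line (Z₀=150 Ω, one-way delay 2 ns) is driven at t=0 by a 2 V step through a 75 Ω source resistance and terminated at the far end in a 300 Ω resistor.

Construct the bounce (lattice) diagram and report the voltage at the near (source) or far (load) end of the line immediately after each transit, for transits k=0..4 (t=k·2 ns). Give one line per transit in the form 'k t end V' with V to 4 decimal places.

0 0 source 1.3333
1 2 load 1.7778
2 4 source 1.6296
3 6 load 1.5802
4 8 source 1.5967

Γ_L=0.333333, Γ_S=-0.333333; launch V₁=2·150/225=1.333333
k=0 src: V=1.3333
k=1 load: inc=1.333333, refl=1.333333·0.333333=0.4444; V=0.000000+1.333333+0.444444=1.7778
k=2 src: inc=0.444444, refl=0.444444·-0.333333=-0.1481; V=1.333333+0.444444+-0.148148=1.6296
k=3 load: inc=-0.148148, refl=-0.148148·0.333333=-0.0494; V=1.777778+-0.148148+-0.049383=1.5802
k=4 src: inc=-0.049383, refl=-0.049383·-0.333333=0.0165; V=1.629630+-0.049383+0.016461=1.5967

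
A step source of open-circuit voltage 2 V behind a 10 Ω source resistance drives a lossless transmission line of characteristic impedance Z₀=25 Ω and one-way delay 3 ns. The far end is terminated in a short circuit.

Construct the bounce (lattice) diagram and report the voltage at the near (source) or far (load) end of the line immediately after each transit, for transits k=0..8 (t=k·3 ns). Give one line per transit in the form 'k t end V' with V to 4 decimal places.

0 0 source 1.4286
1 3 load 0.0000
2 6 source 0.6122
3 9 load 0.0000
4 12 source 0.2624
5 15 load 0.0000
6 18 source 0.1125
7 21 load 0.0000
8 24 source 0.0482

Γ_L=-1.000000, Γ_S=-0.428571; launch V₁=2·25/35=1.428571
k=0 src: V=1.4286
k=1 load: inc=1.428571, refl=1.428571·-1.000000=-1.4286; V=0.000000+1.428571+-1.428571=0.0000
k=2 src: inc=-1.428571, refl=-1.428571·-0.428571=0.6122; V=1.428571+-1.428571+0.612245=0.6122
k=3 load: inc=0.612245, refl=0.612245·-1.000000=-0.6122; V=0.000000+0.612245+-0.612245=0.0000
k=4 src: inc=-0.612245, refl=-0.612245·-0.428571=0.2624; V=0.612245+-0.612245+0.262391=0.2624
k=5 load: inc=0.262391, refl=0.262391·-1.000000=-0.2624; V=0.000000+0.262391+-0.262391=0.0000
k=6 src: inc=-0.262391, refl=-0.262391·-0.428571=0.1125; V=0.262391+-0.262391+0.112453=0.1125
k=7 load: inc=0.112453, refl=0.112453·-1.000000=-0.1125; V=0.000000+0.112453+-0.112453=0.0000
k=8 src: inc=-0.112453, refl=-0.112453·-0.428571=0.0482; V=0.112453+-0.112453+0.048194=0.0482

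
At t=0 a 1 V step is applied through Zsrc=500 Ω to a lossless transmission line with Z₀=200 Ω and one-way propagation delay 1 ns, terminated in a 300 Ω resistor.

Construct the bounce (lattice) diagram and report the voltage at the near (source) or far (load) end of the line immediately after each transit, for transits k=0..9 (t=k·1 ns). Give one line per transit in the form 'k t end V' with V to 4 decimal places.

0 0 source 0.2857
1 1 load 0.3429
2 2 source 0.3673
3 3 load 0.3722
4 4 source 0.3743
5 5 load 0.3748
6 6 source 0.3749
7 7 load 0.3750
8 8 source 0.3750
9 9 load 0.3750

Γ_L=0.200000, Γ_S=0.428571; launch V₁=1·200/700=0.285714
k=0 src: V=0.2857
k=1 load: inc=0.285714, refl=0.285714·0.200000=0.0571; V=0.000000+0.285714+0.057143=0.3429
k=2 src: inc=0.057143, refl=0.057143·0.428571=0.0245; V=0.285714+0.057143+0.024490=0.3673
k=3 load: inc=0.024490, refl=0.024490·0.200000=0.0049; V=0.342857+0.024490+0.004898=0.3722
k=4 src: inc=0.004898, refl=0.004898·0.428571=0.0021; V=0.367347+0.004898+0.002099=0.3743
k=5 load: inc=0.002099, refl=0.002099·0.200000=0.0004; V=0.372245+0.002099+0.000420=0.3748
k=6 src: inc=0.000420, refl=0.000420·0.428571=0.0002; V=0.374344+0.000420+0.000180=0.3749
k=7 load: inc=0.000180, refl=0.000180·0.200000=0.0000; V=0.374764+0.000180+0.000036=0.3750
k=8 src: inc=0.000036, refl=0.000036·0.428571=0.0000; V=0.374944+0.000036+0.000015=0.3750
k=9 load: inc=0.000015, refl=0.000015·0.200000=0.0000; V=0.374980+0.000015+0.000003=0.3750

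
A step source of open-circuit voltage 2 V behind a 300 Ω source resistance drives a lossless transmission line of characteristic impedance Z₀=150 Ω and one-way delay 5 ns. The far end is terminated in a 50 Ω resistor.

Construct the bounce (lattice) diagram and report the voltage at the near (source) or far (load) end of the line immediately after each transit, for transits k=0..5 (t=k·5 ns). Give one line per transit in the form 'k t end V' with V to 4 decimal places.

Γ_L=-0.500000, Γ_S=0.333333; launch V₁=2·150/450=0.666667
k=0 src: V=0.6667
k=1 load: inc=0.666667, refl=0.666667·-0.500000=-0.3333; V=0.000000+0.666667+-0.333333=0.3333
k=2 src: inc=-0.333333, refl=-0.333333·0.333333=-0.1111; V=0.666667+-0.333333+-0.111111=0.2222
k=3 load: inc=-0.111111, refl=-0.111111·-0.500000=0.0556; V=0.333333+-0.111111+0.055556=0.2778
k=4 src: inc=0.055556, refl=0.055556·0.333333=0.0185; V=0.222222+0.055556+0.018519=0.2963
k=5 load: inc=0.018519, refl=0.018519·-0.500000=-0.0093; V=0.277778+0.018519+-0.009259=0.2870

0 0 source 0.6667
1 5 load 0.3333
2 10 source 0.2222
3 15 load 0.2778
4 20 source 0.2963
5 25 load 0.2870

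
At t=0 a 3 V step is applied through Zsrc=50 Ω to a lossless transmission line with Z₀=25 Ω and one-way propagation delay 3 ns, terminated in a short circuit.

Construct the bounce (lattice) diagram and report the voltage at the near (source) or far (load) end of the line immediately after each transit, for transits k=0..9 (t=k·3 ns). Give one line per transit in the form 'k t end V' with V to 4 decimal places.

0 0 source 1.0000
1 3 load 0.0000
2 6 source -0.3333
3 9 load 0.0000
4 12 source 0.1111
5 15 load 0.0000
6 18 source -0.0370
7 21 load 0.0000
8 24 source 0.0123
9 27 load 0.0000

Γ_L=-1.000000, Γ_S=0.333333; launch V₁=3·25/75=1.000000
k=0 src: V=1.0000
k=1 load: inc=1.000000, refl=1.000000·-1.000000=-1.0000; V=0.000000+1.000000+-1.000000=0.0000
k=2 src: inc=-1.000000, refl=-1.000000·0.333333=-0.3333; V=1.000000+-1.000000+-0.333333=-0.3333
k=3 load: inc=-0.333333, refl=-0.333333·-1.000000=0.3333; V=0.000000+-0.333333+0.333333=0.0000
k=4 src: inc=0.333333, refl=0.333333·0.333333=0.1111; V=-0.333333+0.333333+0.111111=0.1111
k=5 load: inc=0.111111, refl=0.111111·-1.000000=-0.1111; V=0.000000+0.111111+-0.111111=0.0000
k=6 src: inc=-0.111111, refl=-0.111111·0.333333=-0.0370; V=0.111111+-0.111111+-0.037037=-0.0370
k=7 load: inc=-0.037037, refl=-0.037037·-1.000000=0.0370; V=0.000000+-0.037037+0.037037=0.0000
k=8 src: inc=0.037037, refl=0.037037·0.333333=0.0123; V=-0.037037+0.037037+0.012346=0.0123
k=9 load: inc=0.012346, refl=0.012346·-1.000000=-0.0123; V=0.000000+0.012346+-0.012346=0.0000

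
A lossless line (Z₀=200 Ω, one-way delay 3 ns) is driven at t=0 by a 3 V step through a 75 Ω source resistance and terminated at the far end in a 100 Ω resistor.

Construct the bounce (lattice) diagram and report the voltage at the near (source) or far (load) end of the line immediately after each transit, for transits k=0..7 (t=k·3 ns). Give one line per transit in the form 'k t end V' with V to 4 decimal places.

Γ_L=-0.333333, Γ_S=-0.454545; launch V₁=3·200/275=2.181818
k=0 src: V=2.1818
k=1 load: inc=2.181818, refl=2.181818·-0.333333=-0.7273; V=0.000000+2.181818+-0.727273=1.4545
k=2 src: inc=-0.727273, refl=-0.727273·-0.454545=0.3306; V=2.181818+-0.727273+0.330579=1.7851
k=3 load: inc=0.330579, refl=0.330579·-0.333333=-0.1102; V=1.454545+0.330579+-0.110193=1.6749
k=4 src: inc=-0.110193, refl=-0.110193·-0.454545=0.0501; V=1.785124+-0.110193+0.050088=1.7250
k=5 load: inc=0.050088, refl=0.050088·-0.333333=-0.0167; V=1.674931+0.050088+-0.016696=1.7083
k=6 src: inc=-0.016696, refl=-0.016696·-0.454545=0.0076; V=1.725019+-0.016696+0.007589=1.7159
k=7 load: inc=0.007589, refl=0.007589·-0.333333=-0.0025; V=1.708323+0.007589+-0.002530=1.7134

0 0 source 2.1818
1 3 load 1.4545
2 6 source 1.7851
3 9 load 1.6749
4 12 source 1.7250
5 15 load 1.7083
6 18 source 1.7159
7 21 load 1.7134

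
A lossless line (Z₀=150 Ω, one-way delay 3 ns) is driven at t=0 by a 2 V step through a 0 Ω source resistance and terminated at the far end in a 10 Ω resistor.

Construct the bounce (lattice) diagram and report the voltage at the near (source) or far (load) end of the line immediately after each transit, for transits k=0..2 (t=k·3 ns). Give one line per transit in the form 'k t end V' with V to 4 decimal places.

0 0 source 2.0000
1 3 load 0.2500
2 6 source 2.0000

Γ_L=-0.875000, Γ_S=-1.000000; launch V₁=2·150/150=2.000000
k=0 src: V=2.0000
k=1 load: inc=2.000000, refl=2.000000·-0.875000=-1.7500; V=0.000000+2.000000+-1.750000=0.2500
k=2 src: inc=-1.750000, refl=-1.750000·-1.000000=1.7500; V=2.000000+-1.750000+1.750000=2.0000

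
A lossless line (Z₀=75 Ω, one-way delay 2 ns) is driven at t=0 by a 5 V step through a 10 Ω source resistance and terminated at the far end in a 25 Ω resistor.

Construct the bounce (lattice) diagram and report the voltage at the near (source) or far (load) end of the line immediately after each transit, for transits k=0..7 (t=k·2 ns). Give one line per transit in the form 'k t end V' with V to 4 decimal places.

Γ_L=-0.500000, Γ_S=-0.764706; launch V₁=5·75/85=4.411765
k=0 src: V=4.4118
k=1 load: inc=4.411765, refl=4.411765·-0.500000=-2.2059; V=0.000000+4.411765+-2.205882=2.2059
k=2 src: inc=-2.205882, refl=-2.205882·-0.764706=1.6869; V=4.411765+-2.205882+1.686851=3.8927
k=3 load: inc=1.686851, refl=1.686851·-0.500000=-0.8434; V=2.205882+1.686851+-0.843426=3.0493
k=4 src: inc=-0.843426, refl=-0.843426·-0.764706=0.6450; V=3.892734+-0.843426+0.644973=3.6943
k=5 load: inc=0.644973, refl=0.644973·-0.500000=-0.3225; V=3.049308+0.644973+-0.322486=3.3718
k=6 src: inc=-0.322486, refl=-0.322486·-0.764706=0.2466; V=3.694280+-0.322486+0.246607=3.6184
k=7 load: inc=0.246607, refl=0.246607·-0.500000=-0.1233; V=3.371794+0.246607+-0.123304=3.4951

0 0 source 4.4118
1 2 load 2.2059
2 4 source 3.8927
3 6 load 3.0493
4 8 source 3.6943
5 10 load 3.3718
6 12 source 3.6184
7 14 load 3.4951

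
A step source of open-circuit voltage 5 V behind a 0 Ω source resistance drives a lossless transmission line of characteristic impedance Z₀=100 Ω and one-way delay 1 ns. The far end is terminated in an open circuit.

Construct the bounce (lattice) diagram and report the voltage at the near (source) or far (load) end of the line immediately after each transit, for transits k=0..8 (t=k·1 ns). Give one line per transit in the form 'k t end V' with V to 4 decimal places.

0 0 source 5.0000
1 1 load 10.0000
2 2 source 5.0000
3 3 load 0.0000
4 4 source 5.0000
5 5 load 10.0000
6 6 source 5.0000
7 7 load 0.0000
8 8 source 5.0000

Γ_L=1.000000, Γ_S=-1.000000; launch V₁=5·100/100=5.000000
k=0 src: V=5.0000
k=1 load: inc=5.000000, refl=5.000000·1.000000=5.0000; V=0.000000+5.000000+5.000000=10.0000
k=2 src: inc=5.000000, refl=5.000000·-1.000000=-5.0000; V=5.000000+5.000000+-5.000000=5.0000
k=3 load: inc=-5.000000, refl=-5.000000·1.000000=-5.0000; V=10.000000+-5.000000+-5.000000=0.0000
k=4 src: inc=-5.000000, refl=-5.000000·-1.000000=5.0000; V=5.000000+-5.000000+5.000000=5.0000
k=5 load: inc=5.000000, refl=5.000000·1.000000=5.0000; V=0.000000+5.000000+5.000000=10.0000
k=6 src: inc=5.000000, refl=5.000000·-1.000000=-5.0000; V=5.000000+5.000000+-5.000000=5.0000
k=7 load: inc=-5.000000, refl=-5.000000·1.000000=-5.0000; V=10.000000+-5.000000+-5.000000=0.0000
k=8 src: inc=-5.000000, refl=-5.000000·-1.000000=5.0000; V=5.000000+-5.000000+5.000000=5.0000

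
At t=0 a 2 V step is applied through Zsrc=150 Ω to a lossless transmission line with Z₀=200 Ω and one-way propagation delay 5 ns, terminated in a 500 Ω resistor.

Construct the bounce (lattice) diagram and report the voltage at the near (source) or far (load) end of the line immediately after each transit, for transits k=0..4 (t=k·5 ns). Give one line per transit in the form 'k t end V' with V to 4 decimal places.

Γ_L=0.428571, Γ_S=-0.142857; launch V₁=2·200/350=1.142857
k=0 src: V=1.1429
k=1 load: inc=1.142857, refl=1.142857·0.428571=0.4898; V=0.000000+1.142857+0.489796=1.6327
k=2 src: inc=0.489796, refl=0.489796·-0.142857=-0.0700; V=1.142857+0.489796+-0.069971=1.5627
k=3 load: inc=-0.069971, refl=-0.069971·0.428571=-0.0300; V=1.632653+-0.069971+-0.029988=1.5327
k=4 src: inc=-0.029988, refl=-0.029988·-0.142857=0.0043; V=1.562682+-0.029988+0.004284=1.5370

0 0 source 1.1429
1 5 load 1.6327
2 10 source 1.5627
3 15 load 1.5327
4 20 source 1.5370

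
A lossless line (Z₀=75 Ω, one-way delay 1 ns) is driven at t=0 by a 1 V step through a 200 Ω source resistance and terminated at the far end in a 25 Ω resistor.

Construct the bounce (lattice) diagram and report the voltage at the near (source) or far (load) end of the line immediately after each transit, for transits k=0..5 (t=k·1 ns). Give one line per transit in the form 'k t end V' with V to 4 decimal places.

Γ_L=-0.500000, Γ_S=0.454545; launch V₁=1·75/275=0.272727
k=0 src: V=0.2727
k=1 load: inc=0.272727, refl=0.272727·-0.500000=-0.1364; V=0.000000+0.272727+-0.136364=0.1364
k=2 src: inc=-0.136364, refl=-0.136364·0.454545=-0.0620; V=0.272727+-0.136364+-0.061983=0.0744
k=3 load: inc=-0.061983, refl=-0.061983·-0.500000=0.0310; V=0.136364+-0.061983+0.030992=0.1054
k=4 src: inc=0.030992, refl=0.030992·0.454545=0.0141; V=0.074380+0.030992+0.014087=0.1195
k=5 load: inc=0.014087, refl=0.014087·-0.500000=-0.0070; V=0.105372+0.014087+-0.007044=0.1124

0 0 source 0.2727
1 1 load 0.1364
2 2 source 0.0744
3 3 load 0.1054
4 4 source 0.1195
5 5 load 0.1124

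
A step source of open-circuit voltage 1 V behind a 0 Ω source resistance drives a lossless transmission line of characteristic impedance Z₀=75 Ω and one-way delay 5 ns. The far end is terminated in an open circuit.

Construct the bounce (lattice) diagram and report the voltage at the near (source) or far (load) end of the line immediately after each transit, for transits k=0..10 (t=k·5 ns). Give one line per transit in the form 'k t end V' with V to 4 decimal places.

0 0 source 1.0000
1 5 load 2.0000
2 10 source 1.0000
3 15 load 0.0000
4 20 source 1.0000
5 25 load 2.0000
6 30 source 1.0000
7 35 load 0.0000
8 40 source 1.0000
9 45 load 2.0000
10 50 source 1.0000

Γ_L=1.000000, Γ_S=-1.000000; launch V₁=1·75/75=1.000000
k=0 src: V=1.0000
k=1 load: inc=1.000000, refl=1.000000·1.000000=1.0000; V=0.000000+1.000000+1.000000=2.0000
k=2 src: inc=1.000000, refl=1.000000·-1.000000=-1.0000; V=1.000000+1.000000+-1.000000=1.0000
k=3 load: inc=-1.000000, refl=-1.000000·1.000000=-1.0000; V=2.000000+-1.000000+-1.000000=0.0000
k=4 src: inc=-1.000000, refl=-1.000000·-1.000000=1.0000; V=1.000000+-1.000000+1.000000=1.0000
k=5 load: inc=1.000000, refl=1.000000·1.000000=1.0000; V=0.000000+1.000000+1.000000=2.0000
k=6 src: inc=1.000000, refl=1.000000·-1.000000=-1.0000; V=1.000000+1.000000+-1.000000=1.0000
k=7 load: inc=-1.000000, refl=-1.000000·1.000000=-1.0000; V=2.000000+-1.000000+-1.000000=0.0000
k=8 src: inc=-1.000000, refl=-1.000000·-1.000000=1.0000; V=1.000000+-1.000000+1.000000=1.0000
k=9 load: inc=1.000000, refl=1.000000·1.000000=1.0000; V=0.000000+1.000000+1.000000=2.0000
k=10 src: inc=1.000000, refl=1.000000·-1.000000=-1.0000; V=1.000000+1.000000+-1.000000=1.0000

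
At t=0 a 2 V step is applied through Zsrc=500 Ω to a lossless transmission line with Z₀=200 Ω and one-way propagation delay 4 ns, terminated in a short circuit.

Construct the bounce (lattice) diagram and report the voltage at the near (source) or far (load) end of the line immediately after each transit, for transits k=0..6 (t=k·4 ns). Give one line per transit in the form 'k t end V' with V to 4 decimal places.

Γ_L=-1.000000, Γ_S=0.428571; launch V₁=2·200/700=0.571429
k=0 src: V=0.5714
k=1 load: inc=0.571429, refl=0.571429·-1.000000=-0.5714; V=0.000000+0.571429+-0.571429=0.0000
k=2 src: inc=-0.571429, refl=-0.571429·0.428571=-0.2449; V=0.571429+-0.571429+-0.244898=-0.2449
k=3 load: inc=-0.244898, refl=-0.244898·-1.000000=0.2449; V=0.000000+-0.244898+0.244898=0.0000
k=4 src: inc=0.244898, refl=0.244898·0.428571=0.1050; V=-0.244898+0.244898+0.104956=0.1050
k=5 load: inc=0.104956, refl=0.104956·-1.000000=-0.1050; V=0.000000+0.104956+-0.104956=0.0000
k=6 src: inc=-0.104956, refl=-0.104956·0.428571=-0.0450; V=0.104956+-0.104956+-0.044981=-0.0450

0 0 source 0.5714
1 4 load 0.0000
2 8 source -0.2449
3 12 load 0.0000
4 16 source 0.1050
5 20 load 0.0000
6 24 source -0.0450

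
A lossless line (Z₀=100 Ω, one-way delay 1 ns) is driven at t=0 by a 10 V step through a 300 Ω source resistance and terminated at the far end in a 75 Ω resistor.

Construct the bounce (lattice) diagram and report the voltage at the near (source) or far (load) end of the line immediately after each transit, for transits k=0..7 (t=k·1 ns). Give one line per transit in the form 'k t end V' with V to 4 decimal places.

0 0 source 2.5000
1 1 load 2.1429
2 2 source 1.9643
3 3 load 1.9898
4 4 source 2.0026
5 5 load 2.0007
6 6 source 1.9998
7 7 load 1.9999

Γ_L=-0.142857, Γ_S=0.500000; launch V₁=10·100/400=2.500000
k=0 src: V=2.5000
k=1 load: inc=2.500000, refl=2.500000·-0.142857=-0.3571; V=0.000000+2.500000+-0.357143=2.1429
k=2 src: inc=-0.357143, refl=-0.357143·0.500000=-0.1786; V=2.500000+-0.357143+-0.178571=1.9643
k=3 load: inc=-0.178571, refl=-0.178571·-0.142857=0.0255; V=2.142857+-0.178571+0.025510=1.9898
k=4 src: inc=0.025510, refl=0.025510·0.500000=0.0128; V=1.964286+0.025510+0.012755=2.0026
k=5 load: inc=0.012755, refl=0.012755·-0.142857=-0.0018; V=1.989796+0.012755+-0.001822=2.0007
k=6 src: inc=-0.001822, refl=-0.001822·0.500000=-0.0009; V=2.002551+-0.001822+-0.000911=1.9998
k=7 load: inc=-0.000911, refl=-0.000911·-0.142857=0.0001; V=2.000729+-0.000911+0.000130=1.9999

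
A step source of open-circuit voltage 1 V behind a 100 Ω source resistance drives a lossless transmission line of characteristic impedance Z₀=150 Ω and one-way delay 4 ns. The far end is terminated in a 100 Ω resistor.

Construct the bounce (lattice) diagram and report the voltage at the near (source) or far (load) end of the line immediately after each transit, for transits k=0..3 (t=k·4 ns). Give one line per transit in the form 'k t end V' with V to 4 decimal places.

Γ_L=-0.200000, Γ_S=-0.200000; launch V₁=1·150/250=0.600000
k=0 src: V=0.6000
k=1 load: inc=0.600000, refl=0.600000·-0.200000=-0.1200; V=0.000000+0.600000+-0.120000=0.4800
k=2 src: inc=-0.120000, refl=-0.120000·-0.200000=0.0240; V=0.600000+-0.120000+0.024000=0.5040
k=3 load: inc=0.024000, refl=0.024000·-0.200000=-0.0048; V=0.480000+0.024000+-0.004800=0.4992

0 0 source 0.6000
1 4 load 0.4800
2 8 source 0.5040
3 12 load 0.4992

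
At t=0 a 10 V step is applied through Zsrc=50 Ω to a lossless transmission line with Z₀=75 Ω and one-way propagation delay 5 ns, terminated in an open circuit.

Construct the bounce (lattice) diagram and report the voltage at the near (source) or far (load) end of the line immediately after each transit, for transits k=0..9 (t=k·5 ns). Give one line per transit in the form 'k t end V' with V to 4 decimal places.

Γ_L=1.000000, Γ_S=-0.200000; launch V₁=10·75/125=6.000000
k=0 src: V=6.0000
k=1 load: inc=6.000000, refl=6.000000·1.000000=6.0000; V=0.000000+6.000000+6.000000=12.0000
k=2 src: inc=6.000000, refl=6.000000·-0.200000=-1.2000; V=6.000000+6.000000+-1.200000=10.8000
k=3 load: inc=-1.200000, refl=-1.200000·1.000000=-1.2000; V=12.000000+-1.200000+-1.200000=9.6000
k=4 src: inc=-1.200000, refl=-1.200000·-0.200000=0.2400; V=10.800000+-1.200000+0.240000=9.8400
k=5 load: inc=0.240000, refl=0.240000·1.000000=0.2400; V=9.600000+0.240000+0.240000=10.0800
k=6 src: inc=0.240000, refl=0.240000·-0.200000=-0.0480; V=9.840000+0.240000+-0.048000=10.0320
k=7 load: inc=-0.048000, refl=-0.048000·1.000000=-0.0480; V=10.080000+-0.048000+-0.048000=9.9840
k=8 src: inc=-0.048000, refl=-0.048000·-0.200000=0.0096; V=10.032000+-0.048000+0.009600=9.9936
k=9 load: inc=0.009600, refl=0.009600·1.000000=0.0096; V=9.984000+0.009600+0.009600=10.0032

0 0 source 6.0000
1 5 load 12.0000
2 10 source 10.8000
3 15 load 9.6000
4 20 source 9.8400
5 25 load 10.0800
6 30 source 10.0320
7 35 load 9.9840
8 40 source 9.9936
9 45 load 10.0032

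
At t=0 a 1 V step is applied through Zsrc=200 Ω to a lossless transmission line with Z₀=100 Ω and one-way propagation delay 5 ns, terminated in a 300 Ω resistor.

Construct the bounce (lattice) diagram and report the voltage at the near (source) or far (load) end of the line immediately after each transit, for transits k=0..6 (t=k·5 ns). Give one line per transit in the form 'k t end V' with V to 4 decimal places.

Γ_L=0.500000, Γ_S=0.333333; launch V₁=1·100/300=0.333333
k=0 src: V=0.3333
k=1 load: inc=0.333333, refl=0.333333·0.500000=0.1667; V=0.000000+0.333333+0.166667=0.5000
k=2 src: inc=0.166667, refl=0.166667·0.333333=0.0556; V=0.333333+0.166667+0.055556=0.5556
k=3 load: inc=0.055556, refl=0.055556·0.500000=0.0278; V=0.500000+0.055556+0.027778=0.5833
k=4 src: inc=0.027778, refl=0.027778·0.333333=0.0093; V=0.555556+0.027778+0.009259=0.5926
k=5 load: inc=0.009259, refl=0.009259·0.500000=0.0046; V=0.583333+0.009259+0.004630=0.5972
k=6 src: inc=0.004630, refl=0.004630·0.333333=0.0015; V=0.592593+0.004630+0.001543=0.5988

0 0 source 0.3333
1 5 load 0.5000
2 10 source 0.5556
3 15 load 0.5833
4 20 source 0.5926
5 25 load 0.5972
6 30 source 0.5988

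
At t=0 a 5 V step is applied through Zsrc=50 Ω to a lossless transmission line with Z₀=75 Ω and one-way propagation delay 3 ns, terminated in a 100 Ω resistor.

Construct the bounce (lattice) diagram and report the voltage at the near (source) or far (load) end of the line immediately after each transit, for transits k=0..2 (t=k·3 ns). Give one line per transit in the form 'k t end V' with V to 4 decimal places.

0 0 source 3.0000
1 3 load 3.4286
2 6 source 3.3429

Γ_L=0.142857, Γ_S=-0.200000; launch V₁=5·75/125=3.000000
k=0 src: V=3.0000
k=1 load: inc=3.000000, refl=3.000000·0.142857=0.4286; V=0.000000+3.000000+0.428571=3.4286
k=2 src: inc=0.428571, refl=0.428571·-0.200000=-0.0857; V=3.000000+0.428571+-0.085714=3.3429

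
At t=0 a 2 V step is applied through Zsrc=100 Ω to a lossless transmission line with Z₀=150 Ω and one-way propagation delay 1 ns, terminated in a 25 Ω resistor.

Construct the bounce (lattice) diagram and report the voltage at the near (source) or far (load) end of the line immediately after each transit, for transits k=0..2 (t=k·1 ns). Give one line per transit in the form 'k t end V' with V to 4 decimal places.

Γ_L=-0.714286, Γ_S=-0.200000; launch V₁=2·150/250=1.200000
k=0 src: V=1.2000
k=1 load: inc=1.200000, refl=1.200000·-0.714286=-0.8571; V=0.000000+1.200000+-0.857143=0.3429
k=2 src: inc=-0.857143, refl=-0.857143·-0.200000=0.1714; V=1.200000+-0.857143+0.171429=0.5143

0 0 source 1.2000
1 1 load 0.3429
2 2 source 0.5143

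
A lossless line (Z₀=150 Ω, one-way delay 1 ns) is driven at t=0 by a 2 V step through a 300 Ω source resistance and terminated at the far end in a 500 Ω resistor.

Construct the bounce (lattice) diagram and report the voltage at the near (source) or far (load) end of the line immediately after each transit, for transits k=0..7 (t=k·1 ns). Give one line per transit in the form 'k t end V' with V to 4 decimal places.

Γ_L=0.538462, Γ_S=0.333333; launch V₁=2·150/450=0.666667
k=0 src: V=0.6667
k=1 load: inc=0.666667, refl=0.666667·0.538462=0.3590; V=0.000000+0.666667+0.358974=1.0256
k=2 src: inc=0.358974, refl=0.358974·0.333333=0.1197; V=0.666667+0.358974+0.119658=1.1453
k=3 load: inc=0.119658, refl=0.119658·0.538462=0.0644; V=1.025641+0.119658+0.064431=1.2097
k=4 src: inc=0.064431, refl=0.064431·0.333333=0.0215; V=1.145299+0.064431+0.021477=1.2312
k=5 load: inc=0.021477, refl=0.021477·0.538462=0.0116; V=1.209730+0.021477+0.011565=1.2428
k=6 src: inc=0.011565, refl=0.011565·0.333333=0.0039; V=1.231208+0.011565+0.003855=1.2466
k=7 load: inc=0.003855, refl=0.003855·0.538462=0.0021; V=1.242772+0.003855+0.002076=1.2487

0 0 source 0.6667
1 1 load 1.0256
2 2 source 1.1453
3 3 load 1.2097
4 4 source 1.2312
5 5 load 1.2428
6 6 source 1.2466
7 7 load 1.2487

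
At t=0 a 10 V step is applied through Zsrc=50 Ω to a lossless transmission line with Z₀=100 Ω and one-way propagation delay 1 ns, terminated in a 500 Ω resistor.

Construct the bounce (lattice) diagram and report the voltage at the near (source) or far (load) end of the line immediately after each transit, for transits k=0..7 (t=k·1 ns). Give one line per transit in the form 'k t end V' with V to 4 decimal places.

0 0 source 6.6667
1 1 load 11.1111
2 2 source 9.6296
3 3 load 8.6420
4 4 source 8.9712
5 5 load 9.1907
6 6 source 9.1175
7 7 load 9.0687

Γ_L=0.666667, Γ_S=-0.333333; launch V₁=10·100/150=6.666667
k=0 src: V=6.6667
k=1 load: inc=6.666667, refl=6.666667·0.666667=4.4444; V=0.000000+6.666667+4.444444=11.1111
k=2 src: inc=4.444444, refl=4.444444·-0.333333=-1.4815; V=6.666667+4.444444+-1.481481=9.6296
k=3 load: inc=-1.481481, refl=-1.481481·0.666667=-0.9877; V=11.111111+-1.481481+-0.987654=8.6420
k=4 src: inc=-0.987654, refl=-0.987654·-0.333333=0.3292; V=9.629630+-0.987654+0.329218=8.9712
k=5 load: inc=0.329218, refl=0.329218·0.666667=0.2195; V=8.641975+0.329218+0.219479=9.1907
k=6 src: inc=0.219479, refl=0.219479·-0.333333=-0.0732; V=8.971193+0.219479+-0.073160=9.1175
k=7 load: inc=-0.073160, refl=-0.073160·0.666667=-0.0488; V=9.190672+-0.073160+-0.048773=9.0687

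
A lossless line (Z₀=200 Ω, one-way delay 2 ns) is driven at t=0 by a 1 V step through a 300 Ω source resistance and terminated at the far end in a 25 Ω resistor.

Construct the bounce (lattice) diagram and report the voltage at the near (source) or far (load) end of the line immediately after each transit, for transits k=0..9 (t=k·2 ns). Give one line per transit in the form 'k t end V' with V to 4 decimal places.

Γ_L=-0.777778, Γ_S=0.200000; launch V₁=1·200/500=0.400000
k=0 src: V=0.4000
k=1 load: inc=0.400000, refl=0.400000·-0.777778=-0.3111; V=0.000000+0.400000+-0.311111=0.0889
k=2 src: inc=-0.311111, refl=-0.311111·0.200000=-0.0622; V=0.400000+-0.311111+-0.062222=0.0267
k=3 load: inc=-0.062222, refl=-0.062222·-0.777778=0.0484; V=0.088889+-0.062222+0.048395=0.0751
k=4 src: inc=0.048395, refl=0.048395·0.200000=0.0097; V=0.026667+0.048395+0.009679=0.0847
k=5 load: inc=0.009679, refl=0.009679·-0.777778=-0.0075; V=0.075062+0.009679+-0.007528=0.0772
k=6 src: inc=-0.007528, refl=-0.007528·0.200000=-0.0015; V=0.084741+-0.007528+-0.001506=0.0757
k=7 load: inc=-0.001506, refl=-0.001506·-0.777778=0.0012; V=0.077213+-0.001506+0.001171=0.0769
k=8 src: inc=0.001171, refl=0.001171·0.200000=0.0002; V=0.075707+0.001171+0.000234=0.0771
k=9 load: inc=0.000234, refl=0.000234·-0.777778=-0.0002; V=0.076878+0.000234+-0.000182=0.0769

0 0 source 0.4000
1 2 load 0.0889
2 4 source 0.0267
3 6 load 0.0751
4 8 source 0.0847
5 10 load 0.0772
6 12 source 0.0757
7 14 load 0.0769
8 16 source 0.0771
9 18 load 0.0769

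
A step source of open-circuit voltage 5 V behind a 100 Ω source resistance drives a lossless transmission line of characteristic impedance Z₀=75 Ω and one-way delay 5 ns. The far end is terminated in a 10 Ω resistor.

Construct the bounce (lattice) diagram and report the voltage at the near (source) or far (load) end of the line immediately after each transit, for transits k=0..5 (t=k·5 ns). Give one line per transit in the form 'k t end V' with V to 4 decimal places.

0 0 source 2.1429
1 5 load 0.5042
2 10 source 0.2701
3 15 load 0.4491
4 20 source 0.4747
5 25 load 0.4551

Γ_L=-0.764706, Γ_S=0.142857; launch V₁=5·75/175=2.142857
k=0 src: V=2.1429
k=1 load: inc=2.142857, refl=2.142857·-0.764706=-1.6387; V=0.000000+2.142857+-1.638655=0.5042
k=2 src: inc=-1.638655, refl=-1.638655·0.142857=-0.2341; V=2.142857+-1.638655+-0.234094=0.2701
k=3 load: inc=-0.234094, refl=-0.234094·-0.764706=0.1790; V=0.504202+-0.234094+0.179013=0.4491
k=4 src: inc=0.179013, refl=0.179013·0.142857=0.0256; V=0.270108+0.179013+0.025573=0.4747
k=5 load: inc=0.025573, refl=0.025573·-0.764706=-0.0196; V=0.449121+0.025573+-0.019556=0.4551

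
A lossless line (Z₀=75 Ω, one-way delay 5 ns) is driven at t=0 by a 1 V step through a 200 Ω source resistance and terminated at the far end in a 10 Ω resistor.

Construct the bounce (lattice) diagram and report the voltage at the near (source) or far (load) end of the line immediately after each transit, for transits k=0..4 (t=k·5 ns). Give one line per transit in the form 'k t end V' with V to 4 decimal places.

0 0 source 0.2727
1 5 load 0.0642
2 10 source -0.0306
3 15 load 0.0419
4 20 source 0.0748

Γ_L=-0.764706, Γ_S=0.454545; launch V₁=1·75/275=0.272727
k=0 src: V=0.2727
k=1 load: inc=0.272727, refl=0.272727·-0.764706=-0.2086; V=0.000000+0.272727+-0.208556=0.0642
k=2 src: inc=-0.208556, refl=-0.208556·0.454545=-0.0948; V=0.272727+-0.208556+-0.094798=-0.0306
k=3 load: inc=-0.094798, refl=-0.094798·-0.764706=0.0725; V=0.064171+-0.094798+0.072493=0.0419
k=4 src: inc=0.072493, refl=0.072493·0.454545=0.0330; V=-0.030627+0.072493+0.032951=0.0748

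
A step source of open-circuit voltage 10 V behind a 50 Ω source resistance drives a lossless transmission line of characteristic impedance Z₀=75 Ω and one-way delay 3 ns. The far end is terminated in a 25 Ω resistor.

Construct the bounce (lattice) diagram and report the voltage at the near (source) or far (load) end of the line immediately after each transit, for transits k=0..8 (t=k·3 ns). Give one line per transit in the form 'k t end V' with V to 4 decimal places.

0 0 source 6.0000
1 3 load 3.0000
2 6 source 3.6000
3 9 load 3.3000
4 12 source 3.3600
5 15 load 3.3300
6 18 source 3.3360
7 21 load 3.3330
8 24 source 3.3336

Γ_L=-0.500000, Γ_S=-0.200000; launch V₁=10·75/125=6.000000
k=0 src: V=6.0000
k=1 load: inc=6.000000, refl=6.000000·-0.500000=-3.0000; V=0.000000+6.000000+-3.000000=3.0000
k=2 src: inc=-3.000000, refl=-3.000000·-0.200000=0.6000; V=6.000000+-3.000000+0.600000=3.6000
k=3 load: inc=0.600000, refl=0.600000·-0.500000=-0.3000; V=3.000000+0.600000+-0.300000=3.3000
k=4 src: inc=-0.300000, refl=-0.300000·-0.200000=0.0600; V=3.600000+-0.300000+0.060000=3.3600
k=5 load: inc=0.060000, refl=0.060000·-0.500000=-0.0300; V=3.300000+0.060000+-0.030000=3.3300
k=6 src: inc=-0.030000, refl=-0.030000·-0.200000=0.0060; V=3.360000+-0.030000+0.006000=3.3360
k=7 load: inc=0.006000, refl=0.006000·-0.500000=-0.0030; V=3.330000+0.006000+-0.003000=3.3330
k=8 src: inc=-0.003000, refl=-0.003000·-0.200000=0.0006; V=3.336000+-0.003000+0.000600=3.3336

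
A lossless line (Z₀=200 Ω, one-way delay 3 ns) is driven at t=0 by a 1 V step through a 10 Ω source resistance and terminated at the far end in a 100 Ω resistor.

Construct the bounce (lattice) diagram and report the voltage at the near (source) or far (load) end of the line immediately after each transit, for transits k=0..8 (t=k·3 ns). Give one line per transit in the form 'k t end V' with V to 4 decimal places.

Γ_L=-0.333333, Γ_S=-0.904762; launch V₁=1·200/210=0.952381
k=0 src: V=0.9524
k=1 load: inc=0.952381, refl=0.952381·-0.333333=-0.3175; V=0.000000+0.952381+-0.317460=0.6349
k=2 src: inc=-0.317460, refl=-0.317460·-0.904762=0.2872; V=0.952381+-0.317460+0.287226=0.9221
k=3 load: inc=0.287226, refl=0.287226·-0.333333=-0.0957; V=0.634921+0.287226+-0.095742=0.8264
k=4 src: inc=-0.095742, refl=-0.095742·-0.904762=0.0866; V=0.922147+-0.095742+0.086624=0.9130
k=5 load: inc=0.086624, refl=0.086624·-0.333333=-0.0289; V=0.826405+0.086624+-0.028875=0.8842
k=6 src: inc=-0.028875, refl=-0.028875·-0.904762=0.0261; V=0.913028+-0.028875+0.026125=0.9103
k=7 load: inc=0.026125, refl=0.026125·-0.333333=-0.0087; V=0.884154+0.026125+-0.008708=0.9016
k=8 src: inc=-0.008708, refl=-0.008708·-0.904762=0.0079; V=0.910278+-0.008708+0.007879=0.9094

0 0 source 0.9524
1 3 load 0.6349
2 6 source 0.9221
3 9 load 0.8264
4 12 source 0.9130
5 15 load 0.8842
6 18 source 0.9103
7 21 load 0.9016
8 24 source 0.9094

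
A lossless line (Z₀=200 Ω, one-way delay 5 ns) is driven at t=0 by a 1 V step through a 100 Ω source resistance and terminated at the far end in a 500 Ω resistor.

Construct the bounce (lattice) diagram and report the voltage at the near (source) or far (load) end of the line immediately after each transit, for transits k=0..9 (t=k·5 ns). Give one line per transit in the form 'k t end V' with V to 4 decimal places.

Γ_L=0.428571, Γ_S=-0.333333; launch V₁=1·200/300=0.666667
k=0 src: V=0.6667
k=1 load: inc=0.666667, refl=0.666667·0.428571=0.2857; V=0.000000+0.666667+0.285714=0.9524
k=2 src: inc=0.285714, refl=0.285714·-0.333333=-0.0952; V=0.666667+0.285714+-0.095238=0.8571
k=3 load: inc=-0.095238, refl=-0.095238·0.428571=-0.0408; V=0.952381+-0.095238+-0.040816=0.8163
k=4 src: inc=-0.040816, refl=-0.040816·-0.333333=0.0136; V=0.857143+-0.040816+0.013605=0.8299
k=5 load: inc=0.013605, refl=0.013605·0.428571=0.0058; V=0.816327+0.013605+0.005831=0.8358
k=6 src: inc=0.005831, refl=0.005831·-0.333333=-0.0019; V=0.829932+0.005831+-0.001944=0.8338
k=7 load: inc=-0.001944, refl=-0.001944·0.428571=-0.0008; V=0.835763+-0.001944+-0.000833=0.8330
k=8 src: inc=-0.000833, refl=-0.000833·-0.333333=0.0003; V=0.833819+-0.000833+0.000278=0.8333
k=9 load: inc=0.000278, refl=0.000278·0.428571=0.0001; V=0.832986+0.000278+0.000119=0.8334

0 0 source 0.6667
1 5 load 0.9524
2 10 source 0.8571
3 15 load 0.8163
4 20 source 0.8299
5 25 load 0.8358
6 30 source 0.8338
7 35 load 0.8330
8 40 source 0.8333
9 45 load 0.8334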